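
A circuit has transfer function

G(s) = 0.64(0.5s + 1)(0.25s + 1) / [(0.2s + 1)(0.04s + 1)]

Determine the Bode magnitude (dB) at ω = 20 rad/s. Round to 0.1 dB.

At ω = 20 rad/s:
zero (1 + j20·0.5) = 1 + j10 → |·| ≈ 10.05, ∠ ≈ 84.29°
zero (1 + j20·0.25) = 1 + j5 → |·| ≈ 5.099, ∠ ≈ 78.69°
pole (1 + j20·0.2) = 1 + j4 → |·| ≈ 4.1231, ∠ ≈ 75.96°
pole (1 + j20·0.04) = 1 + j0.8 → |·| ≈ 1.2806, ∠ ≈ 38.66°
|G| = 0.64 · 10.05 · 5.099 / (4.1231 · 1.2806) ≈ 6.2115
Gain = 20 log₁₀(6.2115) ≈ 15.86 dB

15.9 dB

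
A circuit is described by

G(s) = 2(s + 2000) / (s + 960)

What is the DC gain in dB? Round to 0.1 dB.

G(0) = 2·2000 / (960) ≈ 4.1667
20 log₁₀(4.1667) ≈ 12.40 dB

12.4 dB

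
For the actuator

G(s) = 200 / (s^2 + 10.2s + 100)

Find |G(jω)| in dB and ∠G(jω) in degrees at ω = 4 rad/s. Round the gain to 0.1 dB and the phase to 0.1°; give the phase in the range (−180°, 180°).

At s = jω = j4:
quadratic: (j4)² + 10.2·j4 + 100 = 84 + j40.8 → |·| ≈ 93.384, ∠ ≈ 25.91°
|G| = 200 / 93.384 ≈ 2.1417
Gain = 20 log₁₀(2.1417) ≈ 6.62 dB
∠G = 0.00° − 25.91° = -25.91°

6.6 dB, -25.9°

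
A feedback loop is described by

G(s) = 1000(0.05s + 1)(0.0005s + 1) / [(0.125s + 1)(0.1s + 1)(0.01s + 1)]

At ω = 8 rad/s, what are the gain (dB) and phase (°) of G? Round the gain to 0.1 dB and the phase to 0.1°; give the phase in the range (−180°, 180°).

At ω = 8 rad/s:
zero (1 + j8·0.05) = 1 + j0.4 → |·| ≈ 1.077, ∠ ≈ 21.80°
zero (1 + j8·0.0005) = 1 + j0.004 → |·| ≈ 1, ∠ ≈ 0.23°
pole (1 + j8·0.125) = 1 + j1 → |·| ≈ 1.4142, ∠ ≈ 45.00°
pole (1 + j8·0.1) = 1 + j0.8 → |·| ≈ 1.2806, ∠ ≈ 38.66°
pole (1 + j8·0.01) = 1 + j0.08 → |·| ≈ 1.0032, ∠ ≈ 4.57°
|G| = 1000 · 1.077 · 1 / (1.4142 · 1.2806 · 1.0032) ≈ 592.79
Gain = 20 log₁₀(592.79) ≈ 55.46 dB
∠G = (21.80° + 0.23°) − (45.00° + 38.66° + 4.57°) = -66.20°

55.5 dB, -66.2°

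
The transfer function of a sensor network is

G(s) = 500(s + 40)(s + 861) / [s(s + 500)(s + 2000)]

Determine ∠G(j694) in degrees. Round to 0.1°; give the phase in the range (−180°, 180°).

-37.8°

At s = jω = j694:
zero (s+40): 40 + j694 → |·| = √(40²+694²) = √483236 ≈ 695.15, ∠ = arctan(694/40) ≈ 86.70°
zero (s+861): 861 + j694 → |·| = √(861²+694²) = √1222957 ≈ 1105.9, ∠ = arctan(694/861) ≈ 38.87°
pole (s+500): 500 + j694 → |·| = √(500²+694²) = √731636 ≈ 855.36, ∠ = arctan(694/500) ≈ 54.23°
pole (s+2000): 2000 + j694 → |·| = √(2000²+694²) = √4481636 ≈ 2117, ∠ = arctan(694/2000) ≈ 19.14°
pole at origin: |s| = 694, ∠ = 90.00° (in denominator)
∠G = 125.57° − 163.37° = -37.80°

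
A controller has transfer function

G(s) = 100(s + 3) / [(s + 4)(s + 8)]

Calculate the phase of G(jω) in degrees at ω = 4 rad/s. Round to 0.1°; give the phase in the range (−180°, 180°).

-18.4°

At s = jω = j4:
zero (s+3): 3 + j4 → |·| = √(3²+4²) = √25 ≈ 5, ∠ = arctan(4/3) ≈ 53.13°
pole (s+4): 4 + j4 → |·| = √(4²+4²) = √32 ≈ 5.6569, ∠ = arctan(4/4) ≈ 45.00°
pole (s+8): 8 + j4 → |·| = √(8²+4²) = √80 ≈ 8.9443, ∠ = arctan(4/8) ≈ 26.57°
∠G = 53.13° − 71.57° = -18.44°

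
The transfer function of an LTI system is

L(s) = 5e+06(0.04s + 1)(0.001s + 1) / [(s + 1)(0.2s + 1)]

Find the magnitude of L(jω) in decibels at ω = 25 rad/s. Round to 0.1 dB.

94.9 dB

At ω = 25 rad/s:
zero (1 + j25·0.04) = 1 + j1 → |·| ≈ 1.4142, ∠ ≈ 45.00°
zero (1 + j25·0.001) = 1 + j0.025 → |·| ≈ 1.0003, ∠ ≈ 1.43°
pole (1 + j25·1) = 1 + j25 → |·| ≈ 25.02, ∠ ≈ 87.71°
pole (1 + j25·0.2) = 1 + j5 → |·| ≈ 5.099, ∠ ≈ 78.69°
|L| = 5e+06 · 1.4142 · 1.0003 / (25.02 · 5.099) ≈ 55442
Gain = 20 log₁₀(55442) ≈ 94.88 dB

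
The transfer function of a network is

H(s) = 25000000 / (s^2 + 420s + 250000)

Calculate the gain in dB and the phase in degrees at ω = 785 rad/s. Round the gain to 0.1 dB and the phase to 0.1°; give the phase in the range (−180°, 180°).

34.1 dB, -138.0°

At s = jω = j785:
quadratic: (j785)² + 420·j785 + 250000 = -366225 + j329700 → |·| ≈ 4.9277e+05, ∠ ≈ 138.00°
|H| = 25000000 / 4.9277e+05 ≈ 50.734
Gain = 20 log₁₀(50.734) ≈ 34.11 dB
∠H = 0.00° − 138.00° = -138.00°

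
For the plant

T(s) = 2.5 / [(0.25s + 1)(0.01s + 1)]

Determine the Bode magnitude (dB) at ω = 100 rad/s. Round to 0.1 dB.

At ω = 100 rad/s:
pole (1 + j100·0.25) = 1 + j25 → |·| ≈ 25.02, ∠ ≈ 87.71°
pole (1 + j100·0.01) = 1 + j1 → |·| ≈ 1.4142, ∠ ≈ 45.00°
|T| = 2.5 · 1 / (25.02 · 1.4142) ≈ 0.070655
Gain = 20 log₁₀(0.070655) ≈ -23.02 dB

-23.0 dB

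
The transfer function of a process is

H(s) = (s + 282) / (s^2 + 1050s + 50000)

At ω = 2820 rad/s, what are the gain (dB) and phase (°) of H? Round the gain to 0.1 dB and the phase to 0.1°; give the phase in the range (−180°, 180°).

-69.5 dB, -75.2°

Substitute s = j2820:
Numerator: (j2820) + 282 = 282 + j2820
Denominator: (j2820)^2 + 1050(j2820) + 50000 = -7902400 + j2961000
|N| = √(282² + 2820²) ≈ 2834.1, ∠N ≈ 84.29°
|D| = √(7902400² + 2961000²) ≈ 8.4389e+06, ∠D ≈ 159.46°
|H| = 2834.1 / 8.4389e+06 ≈ 0.00033584
Gain = 20 log₁₀(0.00033584) ≈ -69.48 dB
∠H = 84.29° − 159.46° = -75.17°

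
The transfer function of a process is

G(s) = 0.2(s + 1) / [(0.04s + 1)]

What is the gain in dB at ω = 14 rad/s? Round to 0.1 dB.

7.8 dB

At ω = 14 rad/s:
zero (1 + j14·1) = 1 + j14 → |·| ≈ 14.036, ∠ ≈ 85.91°
pole (1 + j14·0.04) = 1 + j0.56 → |·| ≈ 1.1461, ∠ ≈ 29.25°
|G| = 0.2 · 14.036 / (1.1461) ≈ 2.4493
Gain = 20 log₁₀(2.4493) ≈ 7.78 dB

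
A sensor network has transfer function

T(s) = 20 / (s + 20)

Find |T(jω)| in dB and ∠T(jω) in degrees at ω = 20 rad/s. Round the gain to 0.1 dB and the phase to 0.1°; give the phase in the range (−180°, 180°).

-3.0 dB, -45.0°

At s = jω = j20:
pole (s+20): 20 + j20 → |·| = √(20²+20²) = √800 ≈ 28.284, ∠ = arctan(20/20) ≈ 45.00°
|T| = 20 / 28.284 ≈ 0.70711
Gain = 20 log₁₀(0.70711) ≈ -3.01 dB
∠T = 0.00° − 45.00° = -45.00°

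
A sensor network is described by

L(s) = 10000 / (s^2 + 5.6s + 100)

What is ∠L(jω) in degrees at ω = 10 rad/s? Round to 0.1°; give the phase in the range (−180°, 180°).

At s = jω = j10:
quadratic: (j10)² + 5.6·j10 + 100 = 0 + j56 → |·| ≈ 56, ∠ ≈ 90.00°
∠L = 0.00° − 90.00° = -90.00°

-90.0°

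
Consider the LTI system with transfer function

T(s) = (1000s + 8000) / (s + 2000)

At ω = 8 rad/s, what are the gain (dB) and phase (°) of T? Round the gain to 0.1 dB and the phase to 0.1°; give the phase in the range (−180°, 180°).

15.1 dB, 44.8°

Substitute s = j8:
Numerator: 1000(j8) + 8000 = 8000 + j8000
Denominator: (j8) + 2000 = 2000 + j8
|N| = √(8000² + 8000²) ≈ 11314, ∠N ≈ 45.00°
|D| = √(2000² + 8²) ≈ 2000, ∠D ≈ 0.23°
|T| = 11314 / 2000 ≈ 5.657
Gain = 20 log₁₀(5.657) ≈ 15.05 dB
∠T = 45.00° − 0.23° = 44.77°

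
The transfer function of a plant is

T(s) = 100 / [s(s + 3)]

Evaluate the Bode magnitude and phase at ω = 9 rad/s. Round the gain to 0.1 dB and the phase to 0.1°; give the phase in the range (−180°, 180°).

1.4 dB, -161.6°

At s = jω = j9:
pole (s+3): 3 + j9 → |·| = √(3²+9²) = √90 ≈ 9.4868, ∠ = arctan(9/3) ≈ 71.57°
pole at origin: |s| = 9, ∠ = 90.00° (in denominator)
|T| = 100 / 85.381 ≈ 1.1712
Gain = 20 log₁₀(1.1712) ≈ 1.37 dB
∠T = 0.00° − 161.57° = -161.57°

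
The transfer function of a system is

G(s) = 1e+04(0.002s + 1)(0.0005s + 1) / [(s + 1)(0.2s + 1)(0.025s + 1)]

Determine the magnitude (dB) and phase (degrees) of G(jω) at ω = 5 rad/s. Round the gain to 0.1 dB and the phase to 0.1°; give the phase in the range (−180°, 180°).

At ω = 5 rad/s:
zero (1 + j5·0.002) = 1 + j0.01 → |·| ≈ 1, ∠ ≈ 0.57°
zero (1 + j5·0.0005) = 1 + j0.0025 → |·| ≈ 1, ∠ ≈ 0.14°
pole (1 + j5·1) = 1 + j5 → |·| ≈ 5.099, ∠ ≈ 78.69°
pole (1 + j5·0.2) = 1 + j1 → |·| ≈ 1.4142, ∠ ≈ 45.00°
pole (1 + j5·0.025) = 1 + j0.125 → |·| ≈ 1.0078, ∠ ≈ 7.13°
|G| = 1e+04 · 1 · 1 / (5.099 · 1.4142 · 1.0078) ≈ 1376
Gain = 20 log₁₀(1376) ≈ 62.77 dB
∠G = (0.57° + 0.14°) − (78.69° + 45.00° + 7.13°) = -130.11°

62.8 dB, -130.1°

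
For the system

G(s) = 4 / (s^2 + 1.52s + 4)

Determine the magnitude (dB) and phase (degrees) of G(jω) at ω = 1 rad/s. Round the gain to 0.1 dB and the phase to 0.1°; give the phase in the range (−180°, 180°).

1.5 dB, -26.9°

At s = jω = j1:
quadratic: (j1)² + 1.52·j1 + 4 = 3 + j1.52 → |·| ≈ 3.3631, ∠ ≈ 26.87°
|G| = 4 / 3.3631 ≈ 1.1894
Gain = 20 log₁₀(1.1894) ≈ 1.51 dB
∠G = 0.00° − 26.87° = -26.87°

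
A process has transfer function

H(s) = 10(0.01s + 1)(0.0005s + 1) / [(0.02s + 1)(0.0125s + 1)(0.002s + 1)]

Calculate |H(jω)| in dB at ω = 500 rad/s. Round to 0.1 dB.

At ω = 500 rad/s:
zero (1 + j500·0.01) = 1 + j5 → |·| ≈ 5.099, ∠ ≈ 78.69°
zero (1 + j500·0.0005) = 1 + j0.25 → |·| ≈ 1.0308, ∠ ≈ 14.04°
pole (1 + j500·0.02) = 1 + j10 → |·| ≈ 10.05, ∠ ≈ 84.29°
pole (1 + j500·0.0125) = 1 + j6.25 → |·| ≈ 6.3295, ∠ ≈ 80.91°
pole (1 + j500·0.002) = 1 + j1 → |·| ≈ 1.4142, ∠ ≈ 45.00°
|H| = 10 · 5.099 · 1.0308 / (10.05 · 6.3295 · 1.4142) ≈ 0.58427
Gain = 20 log₁₀(0.58427) ≈ -4.67 dB

-4.7 dB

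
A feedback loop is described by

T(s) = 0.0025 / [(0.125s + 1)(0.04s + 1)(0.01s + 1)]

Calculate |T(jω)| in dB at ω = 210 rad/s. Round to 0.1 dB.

-106.3 dB

At ω = 210 rad/s:
pole (1 + j210·0.125) = 1 + j26.25 → |·| ≈ 26.269, ∠ ≈ 87.82°
pole (1 + j210·0.04) = 1 + j8.4 → |·| ≈ 8.4593, ∠ ≈ 83.21°
pole (1 + j210·0.01) = 1 + j2.1 → |·| ≈ 2.3259, ∠ ≈ 64.54°
|T| = 0.0025 · 1 / (26.269 · 8.4593 · 2.3259) ≈ 4.8369e-06
Gain = 20 log₁₀(4.8369e-06) ≈ -106.31 dB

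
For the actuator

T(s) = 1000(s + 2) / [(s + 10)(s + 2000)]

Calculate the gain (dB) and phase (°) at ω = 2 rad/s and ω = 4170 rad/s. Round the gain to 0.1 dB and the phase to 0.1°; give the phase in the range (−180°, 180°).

At s = jω = j2:
zero (s+2): 2 + j2 → |·| = √(2²+2²) = √8 ≈ 2.8284, ∠ = arctan(2/2) ≈ 45.00°
pole (s+10): 10 + j2 → |·| = √(10²+2²) = √104 ≈ 10.198, ∠ = arctan(2/10) ≈ 11.31°
pole (s+2000): 2000 + j2 → |·| = √(2000²+2²) = √4000004 ≈ 2000, ∠ = arctan(2/2000) ≈ 0.06°
|T| = 1000 · 2.8284 / 20396 ≈ 0.13867
Gain = 20 log₁₀(0.13867) ≈ -17.16 dB
∠T = 45.00° − 11.37° = 33.63°

At s = jω = j4170:
zero (s+2): 2 + j4170 → |·| = √(2²+4170²) = √17388904 ≈ 4170, ∠ = arctan(4170/2) ≈ 89.97°
pole (s+10): 10 + j4170 → |·| = √(10²+4170²) = √17389000 ≈ 4170, ∠ = arctan(4170/10) ≈ 89.86°
pole (s+2000): 2000 + j4170 → |·| = √(2000²+4170²) = √21388900 ≈ 4624.8, ∠ = arctan(4170/2000) ≈ 64.38°
|T| = 1000 · 4170 / 1.9285e+07 ≈ 0.21623
Gain = 20 log₁₀(0.21623) ≈ -13.30 dB
∠T = 89.97° − 154.24° = -64.27°

ω = 2: -17.2 dB, 33.6°; ω = 4170: -13.3 dB, -64.3°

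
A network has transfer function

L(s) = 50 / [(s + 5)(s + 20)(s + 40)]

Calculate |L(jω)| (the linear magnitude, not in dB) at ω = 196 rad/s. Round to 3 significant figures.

6.47e-06

At s = jω = j196:
pole (s+5): 5 + j196 → |·| = √(5²+196²) = √38441 ≈ 196.06, ∠ = arctan(196/5) ≈ 88.54°
pole (s+20): 20 + j196 → |·| = √(20²+196²) = √38816 ≈ 197.02, ∠ = arctan(196/20) ≈ 84.17°
pole (s+40): 40 + j196 → |·| = √(40²+196²) = √40016 ≈ 200.04, ∠ = arctan(196/40) ≈ 78.47°
|L| = 50 / 7.7271e+06 ≈ 6.4707e-06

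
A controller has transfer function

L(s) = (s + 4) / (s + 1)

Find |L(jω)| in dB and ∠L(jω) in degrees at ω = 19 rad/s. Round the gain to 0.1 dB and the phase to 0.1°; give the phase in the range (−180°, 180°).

0.2 dB, -8.9°

At s = jω = j19:
zero (s+4): 4 + j19 → |·| = √(4²+19²) = √377 ≈ 19.416, ∠ = arctan(19/4) ≈ 78.11°
pole (s+1): 1 + j19 → |·| = √(1²+19²) = √362 ≈ 19.026, ∠ = arctan(19/1) ≈ 86.99°
|L| = 1 · 19.416 / 19.026 ≈ 1.0205
Gain = 20 log₁₀(1.0205) ≈ 0.18 dB
∠L = 78.11° − 86.99° = -8.88°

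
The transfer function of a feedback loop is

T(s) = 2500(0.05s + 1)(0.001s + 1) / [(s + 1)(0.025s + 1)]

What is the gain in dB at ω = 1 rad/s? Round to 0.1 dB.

At ω = 1 rad/s:
zero (1 + j1·0.05) = 1 + j0.05 → |·| ≈ 1.0012, ∠ ≈ 2.86°
zero (1 + j1·0.001) = 1 + j0.001 → |·| ≈ 1, ∠ ≈ 0.06°
pole (1 + j1·1) = 1 + j1 → |·| ≈ 1.4142, ∠ ≈ 45.00°
pole (1 + j1·0.025) = 1 + j0.025 → |·| ≈ 1.0003, ∠ ≈ 1.43°
|T| = 2500 · 1.0012 · 1 / (1.4142 · 1.0003) ≈ 1769.4
Gain = 20 log₁₀(1769.4) ≈ 64.96 dB

65.0 dB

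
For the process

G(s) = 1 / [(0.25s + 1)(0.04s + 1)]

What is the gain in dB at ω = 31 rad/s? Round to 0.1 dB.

At ω = 31 rad/s:
pole (1 + j31·0.25) = 1 + j7.75 → |·| ≈ 7.8142, ∠ ≈ 82.65°
pole (1 + j31·0.04) = 1 + j1.24 → |·| ≈ 1.593, ∠ ≈ 51.12°
|G| = 1 · 1 / (7.8142 · 1.593) ≈ 0.080334
Gain = 20 log₁₀(0.080334) ≈ -21.90 dB

-21.9 dB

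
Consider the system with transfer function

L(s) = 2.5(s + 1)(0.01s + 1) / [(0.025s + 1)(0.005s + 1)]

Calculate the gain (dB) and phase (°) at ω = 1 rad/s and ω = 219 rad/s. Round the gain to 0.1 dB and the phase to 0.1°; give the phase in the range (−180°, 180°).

At ω = 1 rad/s:
zero (1 + j1·1) = 1 + j1 → |·| ≈ 1.4142, ∠ ≈ 45.00°
zero (1 + j1·0.01) = 1 + j0.01 → |·| ≈ 1, ∠ ≈ 0.57°
pole (1 + j1·0.025) = 1 + j0.025 → |·| ≈ 1.0003, ∠ ≈ 1.43°
pole (1 + j1·0.005) = 1 + j0.005 → |·| ≈ 1, ∠ ≈ 0.29°
|L| = 2.5 · 1.4142 · 1 / (1.0003 · 1) ≈ 3.5344
Gain = 20 log₁₀(3.5344) ≈ 10.97 dB
∠L = (45.00° + 0.57°) − (1.43° + 0.29°) = 43.85°

At ω = 219 rad/s:
zero (1 + j219·1) = 1 + j219 → |·| ≈ 219, ∠ ≈ 89.74°
zero (1 + j219·0.01) = 1 + j2.19 → |·| ≈ 2.4075, ∠ ≈ 65.46°
pole (1 + j219·0.025) = 1 + j5.475 → |·| ≈ 5.5656, ∠ ≈ 79.65°
pole (1 + j219·0.005) = 1 + j1.095 → |·| ≈ 1.4829, ∠ ≈ 47.60°
|L| = 2.5 · 219 · 2.4075 / (5.5656 · 1.4829) ≈ 159.71
Gain = 20 log₁₀(159.71) ≈ 44.07 dB
∠L = (89.74° + 65.46°) − (79.65° + 47.60°) = 27.95°

ω = 1: 11.0 dB, 43.9°; ω = 219: 44.1 dB, 28.0°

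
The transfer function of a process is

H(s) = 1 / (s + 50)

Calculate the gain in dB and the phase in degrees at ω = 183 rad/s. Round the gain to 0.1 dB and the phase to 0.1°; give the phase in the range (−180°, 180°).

Substitute s = j183:
Numerator: 1 = 1 + j0
Denominator: (j183) + 50 = 50 + j183
|N| = √(1² + 0²) ≈ 1, ∠N ≈ 0.00°
|D| = √(50² + 183²) ≈ 189.71, ∠D ≈ 74.72°
|H| = 1 / 189.71 ≈ 0.0052712
Gain = 20 log₁₀(0.0052712) ≈ -45.56 dB
∠H = 0.00° − 74.72° = -74.72°

-45.6 dB, -74.7°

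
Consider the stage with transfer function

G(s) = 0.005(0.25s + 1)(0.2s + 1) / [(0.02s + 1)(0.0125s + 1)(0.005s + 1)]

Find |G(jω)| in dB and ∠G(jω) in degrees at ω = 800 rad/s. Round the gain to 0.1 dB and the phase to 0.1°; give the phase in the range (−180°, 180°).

At ω = 800 rad/s:
zero (1 + j800·0.25) = 1 + j200 → |·| ≈ 200, ∠ ≈ 89.71°
zero (1 + j800·0.2) = 1 + j160 → |·| ≈ 160, ∠ ≈ 89.64°
pole (1 + j800·0.02) = 1 + j16 → |·| ≈ 16.031, ∠ ≈ 86.42°
pole (1 + j800·0.0125) = 1 + j10 → |·| ≈ 10.05, ∠ ≈ 84.29°
pole (1 + j800·0.005) = 1 + j4 → |·| ≈ 4.1231, ∠ ≈ 75.96°
|G| = 0.005 · 200 · 160 / (16.031 · 10.05 · 4.1231) ≈ 0.24086
Gain = 20 log₁₀(0.24086) ≈ -12.36 dB
∠G = (89.71° + 89.64°) − (86.42° + 84.29° + 75.96°) = -67.32°

-12.4 dB, -67.3°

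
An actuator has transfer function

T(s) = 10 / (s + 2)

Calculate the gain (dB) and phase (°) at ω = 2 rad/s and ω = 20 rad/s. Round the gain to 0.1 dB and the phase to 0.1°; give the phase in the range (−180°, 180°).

Substitute s = j2:
Numerator: 10 = 10 + j0
Denominator: (j2) + 2 = 2 + j2
|N| = √(10² + 0²) ≈ 10, ∠N ≈ 0.00°
|D| = √(2² + 2²) ≈ 2.8284, ∠D ≈ 45.00°
|T| = 10 / 2.8284 ≈ 3.5356
Gain = 20 log₁₀(3.5356) ≈ 10.97 dB
∠T = 0.00° − 45.00° = -45.00°

Substitute s = j20:
Numerator: 10 = 10 + j0
Denominator: (j20) + 2 = 2 + j20
|N| = √(10² + 0²) ≈ 10, ∠N ≈ 0.00°
|D| = √(2² + 20²) ≈ 20.1, ∠D ≈ 84.29°
|T| = 10 / 20.1 ≈ 0.49751
Gain = 20 log₁₀(0.49751) ≈ -6.06 dB
∠T = 0.00° − 84.29° = -84.29°

ω = 2: 11.0 dB, -45.0°; ω = 20: -6.1 dB, -84.3°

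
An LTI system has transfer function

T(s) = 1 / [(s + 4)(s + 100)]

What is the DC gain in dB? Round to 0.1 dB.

-52.0 dB

T(0) = 1 / (4·100) = 0.0025
20 log₁₀(0.0025) ≈ -52.04 dB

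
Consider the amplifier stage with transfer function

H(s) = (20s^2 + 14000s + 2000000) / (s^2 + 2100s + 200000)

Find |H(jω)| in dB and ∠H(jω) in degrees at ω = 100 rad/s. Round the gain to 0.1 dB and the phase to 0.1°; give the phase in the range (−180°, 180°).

18.1 dB, -10.0°

Substitute s = j100:
Numerator: 20(j100)^2 + 14000(j100) + 2000000 = 1800000 + j1400000
Denominator: (j100)^2 + 2100(j100) + 200000 = 190000 + j210000
|N| = √(1800000² + 1400000²) ≈ 2.2804e+06, ∠N ≈ 37.87°
|D| = √(190000² + 210000²) ≈ 2.832e+05, ∠D ≈ 47.86°
|H| = 2.2804e+06 / 2.832e+05 ≈ 8.0523
Gain = 20 log₁₀(8.0523) ≈ 18.12 dB
∠H = 37.87° − 47.86° = -9.99°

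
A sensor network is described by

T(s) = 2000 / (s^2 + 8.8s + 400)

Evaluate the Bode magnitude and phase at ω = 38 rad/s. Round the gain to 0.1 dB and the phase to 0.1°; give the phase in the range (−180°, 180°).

At s = jω = j38:
quadratic: (j38)² + 8.8·j38 + 400 = -1044 + j334.4 → |·| ≈ 1096.2, ∠ ≈ 162.24°
|T| = 2000 / 1096.2 ≈ 1.8245
Gain = 20 log₁₀(1.8245) ≈ 5.22 dB
∠T = 0.00° − 162.24° = -162.24°

5.2 dB, -162.2°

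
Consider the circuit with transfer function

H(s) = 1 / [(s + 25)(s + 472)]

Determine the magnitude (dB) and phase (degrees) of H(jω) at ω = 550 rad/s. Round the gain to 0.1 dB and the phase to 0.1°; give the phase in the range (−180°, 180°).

At s = jω = j550:
pole (s+25): 25 + j550 → |·| = √(25²+550²) = √303125 ≈ 550.57, ∠ = arctan(550/25) ≈ 87.40°
pole (s+472): 472 + j550 → |·| = √(472²+550²) = √525284 ≈ 724.76, ∠ = arctan(550/472) ≈ 49.36°
|H| = 1 / 3.9903e+05 ≈ 2.5061e-06
Gain = 20 log₁₀(2.5061e-06) ≈ -112.02 dB
∠H = 0.00° − 136.76° = -136.76°

-112.0 dB, -136.8°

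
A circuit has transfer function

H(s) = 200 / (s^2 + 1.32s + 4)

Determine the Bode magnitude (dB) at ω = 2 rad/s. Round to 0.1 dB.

37.6 dB

At s = jω = j2:
quadratic: (j2)² + 1.32·j2 + 4 = 0 + j2.64 → |·| ≈ 2.64, ∠ ≈ 90.00°
|H| = 200 / 2.64 ≈ 75.758
Gain = 20 log₁₀(75.758) ≈ 37.59 dB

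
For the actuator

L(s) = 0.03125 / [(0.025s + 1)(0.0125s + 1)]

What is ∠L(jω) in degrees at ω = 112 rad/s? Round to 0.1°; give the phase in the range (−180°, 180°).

At ω = 112 rad/s:
pole (1 + j112·0.025) = 1 + j2.8 → |·| ≈ 2.9732, ∠ ≈ 70.35°
pole (1 + j112·0.0125) = 1 + j1.4 → |·| ≈ 1.7205, ∠ ≈ 54.46°
∠L = (0°) − (70.35° + 54.46°) = -124.81°

-124.8°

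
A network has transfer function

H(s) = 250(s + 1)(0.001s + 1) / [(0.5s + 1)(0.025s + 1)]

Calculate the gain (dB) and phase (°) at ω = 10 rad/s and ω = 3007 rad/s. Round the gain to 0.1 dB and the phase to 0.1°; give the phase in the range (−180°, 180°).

At ω = 10 rad/s:
zero (1 + j10·1) = 1 + j10 → |·| ≈ 10.05, ∠ ≈ 84.29°
zero (1 + j10·0.001) = 1 + j0.01 → |·| ≈ 1, ∠ ≈ 0.57°
pole (1 + j10·0.5) = 1 + j5 → |·| ≈ 5.099, ∠ ≈ 78.69°
pole (1 + j10·0.025) = 1 + j0.25 → |·| ≈ 1.0308, ∠ ≈ 14.04°
|H| = 250 · 10.05 · 1 / (5.099 · 1.0308) ≈ 478.02
Gain = 20 log₁₀(478.02) ≈ 53.59 dB
∠H = (84.29° + 0.57°) − (78.69° + 14.04°) = -7.87°

At ω = 3007 rad/s:
zero (1 + j3007·1) = 1 + j3007 → |·| ≈ 3007, ∠ ≈ 89.98°
zero (1 + j3007·0.001) = 1 + j3.007 → |·| ≈ 3.1689, ∠ ≈ 71.61°
pole (1 + j3007·0.5) = 1 + j1503.5 → |·| ≈ 1503.5, ∠ ≈ 89.96°
pole (1 + j3007·0.025) = 1 + j75.175 → |·| ≈ 75.182, ∠ ≈ 89.24°
|H| = 250 · 3007 · 3.1689 / (1503.5 · 75.182) ≈ 21.075
Gain = 20 log₁₀(21.075) ≈ 26.48 dB
∠H = (89.98° + 71.61°) − (89.96° + 89.24°) = -17.61°

ω = 10: 53.6 dB, -7.9°; ω = 3007: 26.5 dB, -17.6°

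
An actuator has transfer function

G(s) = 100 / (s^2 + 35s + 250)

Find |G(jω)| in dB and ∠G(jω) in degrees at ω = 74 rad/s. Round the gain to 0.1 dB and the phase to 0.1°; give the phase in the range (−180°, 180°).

-35.3 dB, -153.6°

Substitute s = j74:
Numerator: 100 = 100 + j0
Denominator: (j74)^2 + 35(j74) + 250 = -5226 + j2590
|N| = √(100² + 0²) ≈ 100, ∠N ≈ 0.00°
|D| = √(5226² + 2590²) ≈ 5832.6, ∠D ≈ 153.64°
|G| = 100 / 5832.6 ≈ 0.017145
Gain = 20 log₁₀(0.017145) ≈ -35.32 dB
∠G = 0.00° − 153.64° = -153.64°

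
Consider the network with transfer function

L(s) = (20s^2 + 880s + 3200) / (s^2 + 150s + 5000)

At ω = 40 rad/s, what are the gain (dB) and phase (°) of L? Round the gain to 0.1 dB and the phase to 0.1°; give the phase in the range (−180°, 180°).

16.4 dB, 68.8°

Substitute s = j40:
Numerator: 20(j40)^2 + 880(j40) + 3200 = -28800 + j35200
Denominator: (j40)^2 + 150(j40) + 5000 = 3400 + j6000
|N| = √(28800² + 35200²) ≈ 45481, ∠N ≈ 129.29°
|D| = √(3400² + 6000²) ≈ 6896.4, ∠D ≈ 60.46°
|L| = 45481 / 6896.4 ≈ 6.5949
Gain = 20 log₁₀(6.5949) ≈ 16.38 dB
∠L = 129.29° − 60.46° = 68.83°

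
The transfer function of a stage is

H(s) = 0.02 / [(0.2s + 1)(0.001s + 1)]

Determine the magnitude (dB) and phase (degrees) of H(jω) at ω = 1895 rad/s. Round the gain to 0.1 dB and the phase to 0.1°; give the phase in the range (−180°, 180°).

-92.2 dB, -152.0°

At ω = 1895 rad/s:
pole (1 + j1895·0.2) = 1 + j379 → |·| ≈ 379, ∠ ≈ 89.85°
pole (1 + j1895·0.001) = 1 + j1.895 → |·| ≈ 2.1427, ∠ ≈ 62.18°
|H| = 0.02 · 1 / (379 · 2.1427) ≈ 2.4628e-05
Gain = 20 log₁₀(2.4628e-05) ≈ -92.17 dB
∠H = (0°) − (89.85° + 62.18°) = -152.03°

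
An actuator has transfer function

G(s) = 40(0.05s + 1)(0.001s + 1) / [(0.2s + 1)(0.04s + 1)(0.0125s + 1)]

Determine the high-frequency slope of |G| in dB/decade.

Each pole contributes −20 dB/decade at high frequency; each zero contributes +20 dB/decade.
Net: 2 zero(s) − 3 pole(s) → -20 dB/decade.

-20 dB/decade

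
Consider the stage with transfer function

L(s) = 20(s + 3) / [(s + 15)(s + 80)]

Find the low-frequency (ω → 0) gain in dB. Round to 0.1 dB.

L(0) = 20·3 / (15·80) = 0.05
20 log₁₀(0.05) ≈ -26.02 dB

-26.0 dB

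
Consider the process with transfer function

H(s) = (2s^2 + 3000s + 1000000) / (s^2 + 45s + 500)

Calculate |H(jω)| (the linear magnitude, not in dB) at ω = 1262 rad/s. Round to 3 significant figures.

2.74

Substitute s = j1262:
Numerator: 2(j1262)^2 + 3000(j1262) + 1000000 = -2185288 + j3786000
Denominator: (j1262)^2 + 45(j1262) + 500 = -1592144 + j56790
|N| = √(2185288² + 3786000²) ≈ 4.3714e+06, ∠N ≈ 119.99°
|D| = √(1592144² + 56790²) ≈ 1.5932e+06, ∠D ≈ 177.96°
|H| = 4.3714e+06 / 1.5932e+06 ≈ 2.7438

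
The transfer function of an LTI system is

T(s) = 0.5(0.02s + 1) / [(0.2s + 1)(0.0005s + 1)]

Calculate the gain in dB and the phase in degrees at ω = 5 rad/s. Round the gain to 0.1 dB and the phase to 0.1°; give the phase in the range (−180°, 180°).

At ω = 5 rad/s:
zero (1 + j5·0.02) = 1 + j0.1 → |·| ≈ 1.005, ∠ ≈ 5.71°
pole (1 + j5·0.2) = 1 + j1 → |·| ≈ 1.4142, ∠ ≈ 45.00°
pole (1 + j5·0.0005) = 1 + j0.0025 → |·| ≈ 1, ∠ ≈ 0.14°
|T| = 0.5 · 1.005 / (1.4142 · 1) ≈ 0.35532
Gain = 20 log₁₀(0.35532) ≈ -8.99 dB
∠T = (5.71°) − (45.00° + 0.14°) = -39.43°

-9.0 dB, -39.4°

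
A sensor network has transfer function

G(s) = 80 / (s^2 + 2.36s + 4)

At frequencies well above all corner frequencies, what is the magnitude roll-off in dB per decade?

Each pole contributes −20 dB/decade at high frequency; each zero contributes +20 dB/decade.
Net: 0 zero(s) − 2 pole(s) → -40 dB/decade.

-40 dB/decade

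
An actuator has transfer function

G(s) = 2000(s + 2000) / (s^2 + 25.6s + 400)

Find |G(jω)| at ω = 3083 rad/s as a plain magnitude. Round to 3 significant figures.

At s = jω = j3083:
zero (s+2000): 2000 + j3083 → |·| = √(2000²+3083²) = √13504889 ≈ 3674.9, ∠ = arctan(3083/2000) ≈ 57.03°
quadratic: (j3083)² + 25.6·j3083 + 400 = -9504489 + j78924.8 → |·| ≈ 9.5048e+06, ∠ ≈ 179.52°
|G| = 2000 · 3674.9 / 9.5048e+06 ≈ 0.77327

0.773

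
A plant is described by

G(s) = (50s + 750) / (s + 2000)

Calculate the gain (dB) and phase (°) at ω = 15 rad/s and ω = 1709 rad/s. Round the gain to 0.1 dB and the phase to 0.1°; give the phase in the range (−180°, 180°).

Substitute s = j15:
Numerator: 50(j15) + 750 = 750 + j750
Denominator: (j15) + 2000 = 2000 + j15
|N| = √(750² + 750²) ≈ 1060.7, ∠N ≈ 45.00°
|D| = √(2000² + 15²) ≈ 2000.1, ∠D ≈ 0.43°
|G| = 1060.7 / 2000.1 ≈ 0.53032
Gain = 20 log₁₀(0.53032) ≈ -5.51 dB
∠G = 45.00° − 0.43° = 44.57°

Substitute s = j1709:
Numerator: 50(j1709) + 750 = 750 + j85450
Denominator: (j1709) + 2000 = 2000 + j1709
|N| = √(750² + 85450²) ≈ 85453, ∠N ≈ 89.50°
|D| = √(2000² + 1709²) ≈ 2630.7, ∠D ≈ 40.51°
|G| = 85453 / 2630.7 ≈ 32.483
Gain = 20 log₁₀(32.483) ≈ 30.23 dB
∠G = 89.50° − 40.51° = 48.99°

ω = 15: -5.5 dB, 44.6°; ω = 1709: 30.2 dB, 49.0°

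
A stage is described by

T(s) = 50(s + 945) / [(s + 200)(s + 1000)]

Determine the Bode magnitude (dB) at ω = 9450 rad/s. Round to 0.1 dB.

-45.5 dB

At s = jω = j9450:
zero (s+945): 945 + j9450 → |·| = √(945²+9450²) = √90195525 ≈ 9497.1, ∠ = arctan(9450/945) ≈ 84.29°
pole (s+200): 200 + j9450 → |·| = √(200²+9450²) = √89342500 ≈ 9452.1, ∠ = arctan(9450/200) ≈ 88.79°
pole (s+1000): 1000 + j9450 → |·| = √(1000²+9450²) = √90302500 ≈ 9502.8, ∠ = arctan(9450/1000) ≈ 83.96°
|T| = 50 · 9497.1 / 8.9821e+07 ≈ 0.0052867
Gain = 20 log₁₀(0.0052867) ≈ -45.54 dB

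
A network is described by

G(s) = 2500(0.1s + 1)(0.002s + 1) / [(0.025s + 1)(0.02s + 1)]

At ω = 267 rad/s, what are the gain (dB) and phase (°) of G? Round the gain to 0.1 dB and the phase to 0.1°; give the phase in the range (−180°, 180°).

At ω = 267 rad/s:
zero (1 + j267·0.1) = 1 + j26.7 → |·| ≈ 26.719, ∠ ≈ 87.86°
zero (1 + j267·0.002) = 1 + j0.534 → |·| ≈ 1.1336, ∠ ≈ 28.10°
pole (1 + j267·0.025) = 1 + j6.675 → |·| ≈ 6.7495, ∠ ≈ 81.48°
pole (1 + j267·0.02) = 1 + j5.34 → |·| ≈ 5.4328, ∠ ≈ 79.39°
|G| = 2500 · 26.719 · 1.1336 / (6.7495 · 5.4328) ≈ 2065
Gain = 20 log₁₀(2065) ≈ 66.30 dB
∠G = (87.86° + 28.10°) − (81.48° + 79.39°) = -44.91°

66.3 dB, -44.9°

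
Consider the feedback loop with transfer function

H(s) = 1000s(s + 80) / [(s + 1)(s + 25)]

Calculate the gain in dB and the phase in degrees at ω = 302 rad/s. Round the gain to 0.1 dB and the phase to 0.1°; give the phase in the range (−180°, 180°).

60.3 dB, -9.9°

At s = jω = j302:
zero (s+80): 80 + j302 → |·| = √(80²+302²) = √97604 ≈ 312.42, ∠ = arctan(302/80) ≈ 75.16°
zero at origin: s = j302 → |·| = 302, ∠ = 90.00°
pole (s+1): 1 + j302 → |·| = √(1²+302²) = √91205 ≈ 302, ∠ = arctan(302/1) ≈ 89.81°
pole (s+25): 25 + j302 → |·| = √(25²+302²) = √91829 ≈ 303.03, ∠ = arctan(302/25) ≈ 85.27°
|H| = 1000 · 94351 / 91515 ≈ 1031
Gain = 20 log₁₀(1031) ≈ 60.27 dB
∠H = 165.16° − 175.08° = -9.92°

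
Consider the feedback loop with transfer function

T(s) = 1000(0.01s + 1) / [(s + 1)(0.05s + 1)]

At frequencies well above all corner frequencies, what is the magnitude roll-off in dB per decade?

Each pole contributes −20 dB/decade at high frequency; each zero contributes +20 dB/decade.
Net: 1 zero(s) − 2 pole(s) → -20 dB/decade.

-20 dB/decade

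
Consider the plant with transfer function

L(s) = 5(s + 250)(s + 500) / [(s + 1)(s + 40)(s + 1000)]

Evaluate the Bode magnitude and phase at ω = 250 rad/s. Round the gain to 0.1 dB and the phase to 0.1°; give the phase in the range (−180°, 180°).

-36.4 dB, -113.2°

At s = jω = j250:
zero (s+250): 250 + j250 → |·| = √(250²+250²) = √125000 ≈ 353.55, ∠ = arctan(250/250) ≈ 45.00°
zero (s+500): 500 + j250 → |·| = √(500²+250²) = √312500 ≈ 559.02, ∠ = arctan(250/500) ≈ 26.57°
pole (s+1): 1 + j250 → |·| = √(1²+250²) = √62501 ≈ 250, ∠ = arctan(250/1) ≈ 89.77°
pole (s+40): 40 + j250 → |·| = √(40²+250²) = √64100 ≈ 253.18, ∠ = arctan(250/40) ≈ 80.91°
pole (s+1000): 1000 + j250 → |·| = √(1000²+250²) = √1062500 ≈ 1030.8, ∠ = arctan(250/1000) ≈ 14.04°
|L| = 5 · 1.9764e+05 / 6.5244e+07 ≈ 0.015146
Gain = 20 log₁₀(0.015146) ≈ -36.39 dB
∠L = 71.57° − 184.72° = -113.15°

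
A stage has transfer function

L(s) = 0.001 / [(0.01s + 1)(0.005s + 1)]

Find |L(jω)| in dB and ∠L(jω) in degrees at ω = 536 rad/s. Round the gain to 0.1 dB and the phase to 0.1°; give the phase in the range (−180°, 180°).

-83.9 dB, -149.0°

At ω = 536 rad/s:
pole (1 + j536·0.01) = 1 + j5.36 → |·| ≈ 5.4525, ∠ ≈ 79.43°
pole (1 + j536·0.005) = 1 + j2.68 → |·| ≈ 2.8605, ∠ ≈ 69.54°
|L| = 0.001 · 1 / (5.4525 · 2.8605) ≈ 6.4115e-05
Gain = 20 log₁₀(6.4115e-05) ≈ -83.86 dB
∠L = (0°) − (79.43° + 69.54°) = -148.97°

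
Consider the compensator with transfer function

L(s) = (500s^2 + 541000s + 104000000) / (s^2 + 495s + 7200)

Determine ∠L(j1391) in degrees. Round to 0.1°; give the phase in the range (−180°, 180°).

-21.4°

Substitute s = j1391:
Numerator: 500(j1391)^2 + 541000(j1391) + 104000000 = -863440500 + j752531000
Denominator: (j1391)^2 + 495(j1391) + 7200 = -1927681 + j688545
|N| = √(863440500² + 752531000²) ≈ 1.1454e+09, ∠N ≈ 138.93°
|D| = √(1927681² + 688545²) ≈ 2.047e+06, ∠D ≈ 160.34°
∠L = 138.93° − 160.34° = -21.41°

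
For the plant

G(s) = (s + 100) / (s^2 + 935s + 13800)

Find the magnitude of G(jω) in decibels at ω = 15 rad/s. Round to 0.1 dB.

-45.7 dB

Substitute s = j15:
Numerator: (j15) + 100 = 100 + j15
Denominator: (j15)^2 + 935(j15) + 13800 = 13575 + j14025
|N| = √(100² + 15²) ≈ 101.12, ∠N ≈ 8.53°
|D| = √(13575² + 14025²) ≈ 19519, ∠D ≈ 45.93°
|G| = 101.12 / 19519 ≈ 0.0051806
Gain = 20 log₁₀(0.0051806) ≈ -45.71 dB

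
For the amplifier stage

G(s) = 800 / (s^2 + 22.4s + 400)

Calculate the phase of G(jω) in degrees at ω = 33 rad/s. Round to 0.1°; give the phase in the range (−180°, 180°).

At s = jω = j33:
quadratic: (j33)² + 22.4·j33 + 400 = -689 + j739.2 → |·| ≈ 1010.5, ∠ ≈ 132.99°
∠G = 0.00° − 132.99° = -132.99°

-133.0°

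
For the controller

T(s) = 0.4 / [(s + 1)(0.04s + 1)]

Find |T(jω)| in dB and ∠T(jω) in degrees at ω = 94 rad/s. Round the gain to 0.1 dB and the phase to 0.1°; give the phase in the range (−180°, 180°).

-59.2 dB, -164.5°

At ω = 94 rad/s:
pole (1 + j94·1) = 1 + j94 → |·| ≈ 94.005, ∠ ≈ 89.39°
pole (1 + j94·0.04) = 1 + j3.76 → |·| ≈ 3.8907, ∠ ≈ 75.11°
|T| = 0.4 · 1 / (94.005 · 3.8907) ≈ 0.0010937
Gain = 20 log₁₀(0.0010937) ≈ -59.22 dB
∠T = (0°) − (89.39° + 75.11°) = -164.50°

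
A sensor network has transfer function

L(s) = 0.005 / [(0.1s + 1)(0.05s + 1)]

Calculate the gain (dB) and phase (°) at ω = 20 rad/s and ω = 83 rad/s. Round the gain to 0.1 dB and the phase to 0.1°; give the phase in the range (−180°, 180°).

ω = 20: -56.0 dB, -108.4°; ω = 83: -77.1 dB, -159.6°

At ω = 20 rad/s:
pole (1 + j20·0.1) = 1 + j2 → |·| ≈ 2.2361, ∠ ≈ 63.43°
pole (1 + j20·0.05) = 1 + j1 → |·| ≈ 1.4142, ∠ ≈ 45.00°
|L| = 0.005 · 1 / (2.2361 · 1.4142) ≈ 0.0015811
Gain = 20 log₁₀(0.0015811) ≈ -56.02 dB
∠L = (0°) − (63.43° + 45.00°) = -108.43°

At ω = 83 rad/s:
pole (1 + j83·0.1) = 1 + j8.3 → |·| ≈ 8.36, ∠ ≈ 83.13°
pole (1 + j83·0.05) = 1 + j4.15 → |·| ≈ 4.2688, ∠ ≈ 76.45°
|L| = 0.005 · 1 / (8.36 · 4.2688) ≈ 0.00014011
Gain = 20 log₁₀(0.00014011) ≈ -77.07 dB
∠L = (0°) − (83.13° + 76.45°) = -159.58°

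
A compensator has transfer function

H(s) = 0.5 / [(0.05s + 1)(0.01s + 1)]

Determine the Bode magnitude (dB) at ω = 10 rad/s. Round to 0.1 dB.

-7.0 dB

At ω = 10 rad/s:
pole (1 + j10·0.05) = 1 + j0.5 → |·| ≈ 1.118, ∠ ≈ 26.57°
pole (1 + j10·0.01) = 1 + j0.1 → |·| ≈ 1.005, ∠ ≈ 5.71°
|H| = 0.5 · 1 / (1.118 · 1.005) ≈ 0.445
Gain = 20 log₁₀(0.445) ≈ -7.03 dB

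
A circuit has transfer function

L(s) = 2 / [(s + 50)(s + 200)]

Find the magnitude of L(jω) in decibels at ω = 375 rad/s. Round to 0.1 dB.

-98.1 dB

At s = jω = j375:
pole (s+50): 50 + j375 → |·| = √(50²+375²) = √143125 ≈ 378.32, ∠ = arctan(375/50) ≈ 82.41°
pole (s+200): 200 + j375 → |·| = √(200²+375²) = √180625 ≈ 425, ∠ = arctan(375/200) ≈ 61.93°
|L| = 2 / 1.6079e+05 ≈ 1.2439e-05
Gain = 20 log₁₀(1.2439e-05) ≈ -98.10 dB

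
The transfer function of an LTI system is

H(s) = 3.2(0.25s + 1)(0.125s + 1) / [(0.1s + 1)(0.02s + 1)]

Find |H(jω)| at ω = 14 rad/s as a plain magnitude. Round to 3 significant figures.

At ω = 14 rad/s:
zero (1 + j14·0.25) = 1 + j3.5 → |·| ≈ 3.6401, ∠ ≈ 74.05°
zero (1 + j14·0.125) = 1 + j1.75 → |·| ≈ 2.0156, ∠ ≈ 60.26°
pole (1 + j14·0.1) = 1 + j1.4 → |·| ≈ 1.7205, ∠ ≈ 54.46°
pole (1 + j14·0.02) = 1 + j0.28 → |·| ≈ 1.0385, ∠ ≈ 15.64°
|H| = 3.2 · 3.6401 · 2.0156 / (1.7205 · 1.0385) ≈ 13.14

13.1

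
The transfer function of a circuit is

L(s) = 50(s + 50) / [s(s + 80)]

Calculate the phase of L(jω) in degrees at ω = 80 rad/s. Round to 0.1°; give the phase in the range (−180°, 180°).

At s = jω = j80:
zero (s+50): 50 + j80 → |·| = √(50²+80²) = √8900 ≈ 94.34, ∠ = arctan(80/50) ≈ 57.99°
pole (s+80): 80 + j80 → |·| = √(80²+80²) = √12800 ≈ 113.14, ∠ = arctan(80/80) ≈ 45.00°
pole at origin: |s| = 80, ∠ = 90.00° (in denominator)
∠L = 57.99° − 135.00° = -77.01°

-77.0°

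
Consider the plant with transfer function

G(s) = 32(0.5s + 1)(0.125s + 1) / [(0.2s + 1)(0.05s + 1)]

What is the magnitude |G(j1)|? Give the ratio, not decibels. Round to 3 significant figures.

35.3

At ω = 1 rad/s:
zero (1 + j1·0.5) = 1 + j0.5 → |·| ≈ 1.118, ∠ ≈ 26.57°
zero (1 + j1·0.125) = 1 + j0.125 → |·| ≈ 1.0078, ∠ ≈ 7.13°
pole (1 + j1·0.2) = 1 + j0.2 → |·| ≈ 1.0198, ∠ ≈ 11.31°
pole (1 + j1·0.05) = 1 + j0.05 → |·| ≈ 1.0012, ∠ ≈ 2.86°
|G| = 32 · 1.118 · 1.0078 / (1.0198 · 1.0012) ≈ 35.313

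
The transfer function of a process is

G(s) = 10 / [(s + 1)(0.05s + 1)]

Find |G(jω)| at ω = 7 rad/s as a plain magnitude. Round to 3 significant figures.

At ω = 7 rad/s:
pole (1 + j7·1) = 1 + j7 → |·| ≈ 7.0711, ∠ ≈ 81.87°
pole (1 + j7·0.05) = 1 + j0.35 → |·| ≈ 1.0595, ∠ ≈ 19.29°
|G| = 10 · 1 / (7.0711 · 1.0595) ≈ 1.3348

1.33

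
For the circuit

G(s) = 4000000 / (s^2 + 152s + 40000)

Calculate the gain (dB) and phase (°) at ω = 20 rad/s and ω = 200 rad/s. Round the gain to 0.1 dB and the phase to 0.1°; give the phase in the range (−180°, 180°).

ω = 20: 40.1 dB, -4.4°; ω = 200: 42.4 dB, -90.0°

At s = jω = j20:
quadratic: (j20)² + 152·j20 + 40000 = 39600 + j3040 → |·| ≈ 39717, ∠ ≈ 4.39°
|G| = 4000000 / 39717 ≈ 100.71
Gain = 20 log₁₀(100.71) ≈ 40.06 dB
∠G = 0.00° − 4.39° = -4.39°

At s = jω = j200:
quadratic: (j200)² + 152·j200 + 40000 = 0 + j30400 → |·| ≈ 30400, ∠ ≈ 90.00°
|G| = 4000000 / 30400 ≈ 131.58
Gain = 20 log₁₀(131.58) ≈ 42.38 dB
∠G = 0.00° − 90.00° = -90.00°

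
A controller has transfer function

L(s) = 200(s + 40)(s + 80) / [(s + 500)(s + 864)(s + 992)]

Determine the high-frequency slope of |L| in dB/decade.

-20 dB/decade

Each pole contributes −20 dB/decade at high frequency; each zero contributes +20 dB/decade.
Net: 2 zero(s) − 3 pole(s) → -20 dB/decade.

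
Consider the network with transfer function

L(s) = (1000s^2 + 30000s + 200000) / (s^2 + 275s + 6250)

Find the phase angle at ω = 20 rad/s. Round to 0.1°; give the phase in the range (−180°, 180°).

Substitute s = j20:
Numerator: 1000(j20)^2 + 30000(j20) + 200000 = -200000 + j600000
Denominator: (j20)^2 + 275(j20) + 6250 = 5850 + j5500
|N| = √(200000² + 600000²) ≈ 6.3246e+05, ∠N ≈ 108.43°
|D| = √(5850² + 5500²) ≈ 8029.5, ∠D ≈ 43.23°
∠L = 108.43° − 43.23° = 65.20°

65.2°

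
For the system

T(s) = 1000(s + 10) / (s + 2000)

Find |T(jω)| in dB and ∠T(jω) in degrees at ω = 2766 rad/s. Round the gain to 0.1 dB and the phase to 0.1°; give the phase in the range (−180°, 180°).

58.2 dB, 35.7°

At s = jω = j2766:
zero (s+10): 10 + j2766 → |·| = √(10²+2766²) = √7650856 ≈ 2766, ∠ = arctan(2766/10) ≈ 89.79°
pole (s+2000): 2000 + j2766 → |·| = √(2000²+2766²) = √11650756 ≈ 3413.3, ∠ = arctan(2766/2000) ≈ 54.13°
|T| = 1000 · 2766 / 3413.3 ≈ 810.36
Gain = 20 log₁₀(810.36) ≈ 58.17 dB
∠T = 89.79° − 54.13° = 35.66°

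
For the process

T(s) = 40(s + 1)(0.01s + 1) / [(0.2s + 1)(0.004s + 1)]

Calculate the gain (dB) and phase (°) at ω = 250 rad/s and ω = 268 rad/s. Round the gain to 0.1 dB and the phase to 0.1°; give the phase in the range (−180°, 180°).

ω = 250: 51.6 dB, 24.1°; ω = 268: 51.8 dB, 23.4°

At ω = 250 rad/s:
zero (1 + j250·1) = 1 + j250 → |·| ≈ 250, ∠ ≈ 89.77°
zero (1 + j250·0.01) = 1 + j2.5 → |·| ≈ 2.6926, ∠ ≈ 68.20°
pole (1 + j250·0.2) = 1 + j50 → |·| ≈ 50.01, ∠ ≈ 88.85°
pole (1 + j250·0.004) = 1 + j1 → |·| ≈ 1.4142, ∠ ≈ 45.00°
|T| = 40 · 250 · 2.6926 / (50.01 · 1.4142) ≈ 380.72
Gain = 20 log₁₀(380.72) ≈ 51.61 dB
∠T = (89.77° + 68.20°) − (88.85° + 45.00°) = 24.12°

At ω = 268 rad/s:
zero (1 + j268·1) = 1 + j268 → |·| ≈ 268, ∠ ≈ 89.79°
zero (1 + j268·0.01) = 1 + j2.68 → |·| ≈ 2.8605, ∠ ≈ 69.54°
pole (1 + j268·0.2) = 1 + j53.6 → |·| ≈ 53.609, ∠ ≈ 88.93°
pole (1 + j268·0.004) = 1 + j1.072 → |·| ≈ 1.466, ∠ ≈ 46.99°
|T| = 40 · 268 · 2.8605 / (53.609 · 1.466) ≈ 390.18
Gain = 20 log₁₀(390.18) ≈ 51.83 dB
∠T = (89.79° + 69.54°) − (88.93° + 46.99°) = 23.41°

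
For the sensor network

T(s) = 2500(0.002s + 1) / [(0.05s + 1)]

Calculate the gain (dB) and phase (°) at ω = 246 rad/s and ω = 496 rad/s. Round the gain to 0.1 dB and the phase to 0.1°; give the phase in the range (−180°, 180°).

At ω = 246 rad/s:
zero (1 + j246·0.002) = 1 + j0.492 → |·| ≈ 1.1145, ∠ ≈ 26.20°
pole (1 + j246·0.05) = 1 + j12.3 → |·| ≈ 12.341, ∠ ≈ 85.35°
|T| = 2500 · 1.1145 / (12.341) ≈ 225.77
Gain = 20 log₁₀(225.77) ≈ 47.07 dB
∠T = (26.20°) − (85.35°) = -59.15°

At ω = 496 rad/s:
zero (1 + j496·0.002) = 1 + j0.992 → |·| ≈ 1.4086, ∠ ≈ 44.77°
pole (1 + j496·0.05) = 1 + j24.8 → |·| ≈ 24.82, ∠ ≈ 87.69°
|T| = 2500 · 1.4086 / (24.82) ≈ 141.88
Gain = 20 log₁₀(141.88) ≈ 43.04 dB
∠T = (44.77°) − (87.69°) = -42.92°

ω = 246: 47.1 dB, -59.2°; ω = 496: 43.0 dB, -42.9°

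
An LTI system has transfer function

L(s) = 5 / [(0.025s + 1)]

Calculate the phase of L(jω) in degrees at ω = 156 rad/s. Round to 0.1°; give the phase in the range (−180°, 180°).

At ω = 156 rad/s:
pole (1 + j156·0.025) = 1 + j3.9 → |·| ≈ 4.0262, ∠ ≈ 75.62°
∠L = (0°) − (75.62°) = -75.62°

-75.6°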